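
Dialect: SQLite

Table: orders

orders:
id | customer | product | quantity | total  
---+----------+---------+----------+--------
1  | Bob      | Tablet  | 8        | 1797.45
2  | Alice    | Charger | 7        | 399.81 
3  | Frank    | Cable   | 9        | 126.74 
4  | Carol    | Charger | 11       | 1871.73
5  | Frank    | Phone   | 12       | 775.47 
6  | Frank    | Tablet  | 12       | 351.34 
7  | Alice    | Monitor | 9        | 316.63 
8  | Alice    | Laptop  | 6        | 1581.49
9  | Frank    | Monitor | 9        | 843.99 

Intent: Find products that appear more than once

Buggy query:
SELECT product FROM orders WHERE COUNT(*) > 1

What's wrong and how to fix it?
Bug: COUNT(*) is an aggregate and cannot be used in WHERE

Fix: GROUP BY product, then filter groups with HAVING COUNT(*) > 1

Corrected query:
SELECT product FROM orders GROUP BY product HAVING COUNT(*) > 1

Result:
product
-------
Charger
Monitor
Tablet 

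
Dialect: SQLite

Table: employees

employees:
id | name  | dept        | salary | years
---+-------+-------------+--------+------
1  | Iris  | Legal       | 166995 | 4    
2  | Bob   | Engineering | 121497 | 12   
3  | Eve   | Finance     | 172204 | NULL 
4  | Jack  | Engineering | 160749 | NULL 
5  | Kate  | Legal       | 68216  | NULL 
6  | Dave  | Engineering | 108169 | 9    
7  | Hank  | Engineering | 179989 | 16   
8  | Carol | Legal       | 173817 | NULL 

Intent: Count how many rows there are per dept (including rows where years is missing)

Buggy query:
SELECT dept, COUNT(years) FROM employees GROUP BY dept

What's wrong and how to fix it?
Bug: COUNT(column) counts non-NULL values only; rows with NULL years aren't counted

Fix: Use COUNT(*) to count all rows regardless of NULL

Corrected query:
SELECT dept, COUNT(*) FROM employees GROUP BY dept

Result:
dept        | COUNT(*)
------------+---------
Engineering | 4       
Finance     | 1       
Legal       | 3       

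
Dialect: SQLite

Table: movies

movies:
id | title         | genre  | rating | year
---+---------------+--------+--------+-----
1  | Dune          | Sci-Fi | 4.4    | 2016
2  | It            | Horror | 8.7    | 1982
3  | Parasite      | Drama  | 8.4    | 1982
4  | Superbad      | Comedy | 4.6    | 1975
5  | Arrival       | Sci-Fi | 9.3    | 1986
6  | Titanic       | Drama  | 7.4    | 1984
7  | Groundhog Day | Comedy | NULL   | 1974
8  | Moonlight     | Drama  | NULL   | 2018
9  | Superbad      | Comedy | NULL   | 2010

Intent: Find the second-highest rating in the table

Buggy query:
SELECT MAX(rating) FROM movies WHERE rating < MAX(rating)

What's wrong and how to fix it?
Bug: The inner MAX is an aggregate inside WHERE, which is not allowed

Fix: Compute the overall MAX in a subquery, then take MAX of rows below it

Corrected query:
SELECT MAX(rating) FROM movies WHERE rating < (SELECT MAX(rating) FROM movies)

Result:
MAX(rating)
-----------
8.7        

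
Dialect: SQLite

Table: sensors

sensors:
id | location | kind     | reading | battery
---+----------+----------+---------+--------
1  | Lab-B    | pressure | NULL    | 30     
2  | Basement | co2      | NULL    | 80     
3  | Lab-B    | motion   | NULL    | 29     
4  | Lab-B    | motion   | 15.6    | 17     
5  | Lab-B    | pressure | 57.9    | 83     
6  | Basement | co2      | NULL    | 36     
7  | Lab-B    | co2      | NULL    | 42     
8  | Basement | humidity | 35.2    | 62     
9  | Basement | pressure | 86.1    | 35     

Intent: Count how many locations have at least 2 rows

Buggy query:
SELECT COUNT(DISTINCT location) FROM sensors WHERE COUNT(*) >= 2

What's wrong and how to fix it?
Bug: WHERE filters individual rows, not groups, so a group-level COUNT is invalid there

Fix: Group first with HAVING COUNT(*) >= 2, then COUNT the resulting groups

Corrected query:
SELECT COUNT(*) FROM (SELECT location FROM sensors GROUP BY location HAVING COUNT(*) >= 2)

Result:
COUNT(*)
--------
2       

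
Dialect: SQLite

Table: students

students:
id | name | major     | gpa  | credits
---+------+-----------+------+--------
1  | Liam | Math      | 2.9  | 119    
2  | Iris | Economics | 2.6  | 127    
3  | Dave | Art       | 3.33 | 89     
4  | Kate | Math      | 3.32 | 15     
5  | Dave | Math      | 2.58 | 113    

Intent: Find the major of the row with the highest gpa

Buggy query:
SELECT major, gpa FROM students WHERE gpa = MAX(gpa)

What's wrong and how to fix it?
Bug: MAX(gpa) is an aggregate and cannot be used directly in WHERE

Fix: Wrap MAX in a scalar subquery so WHERE compares against a single value

Corrected query:
SELECT major, gpa FROM students WHERE gpa = (SELECT MAX(gpa) FROM students)

Result:
major | gpa 
------+-----
Art   | 3.33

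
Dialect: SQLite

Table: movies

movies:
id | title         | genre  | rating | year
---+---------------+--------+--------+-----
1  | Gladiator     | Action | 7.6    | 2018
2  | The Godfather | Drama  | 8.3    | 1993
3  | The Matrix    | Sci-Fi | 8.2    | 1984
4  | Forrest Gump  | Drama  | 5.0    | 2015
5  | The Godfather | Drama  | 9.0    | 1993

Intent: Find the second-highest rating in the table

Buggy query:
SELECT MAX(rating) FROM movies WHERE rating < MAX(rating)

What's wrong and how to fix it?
Bug: MAX(rating) on the right of the comparison is an aggregate-in-WHERE error

Fix: Compute the overall MAX in a subquery, then take MAX of rows below it

Corrected query:
SELECT MAX(rating) FROM movies WHERE rating < (SELECT MAX(rating) FROM movies)

Result:
MAX(rating)
-----------
8.3        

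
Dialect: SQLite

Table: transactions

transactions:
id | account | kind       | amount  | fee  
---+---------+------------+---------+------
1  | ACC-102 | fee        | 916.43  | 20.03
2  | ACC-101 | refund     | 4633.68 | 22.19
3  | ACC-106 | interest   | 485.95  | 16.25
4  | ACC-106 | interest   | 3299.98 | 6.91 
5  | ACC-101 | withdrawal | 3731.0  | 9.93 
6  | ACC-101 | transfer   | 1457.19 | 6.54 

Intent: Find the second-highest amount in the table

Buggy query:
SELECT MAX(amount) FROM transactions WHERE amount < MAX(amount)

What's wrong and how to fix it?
Bug: MAX(amount) on the right of the comparison is an aggregate-in-WHERE error

Fix: Put the inner MAX in a scalar subquery

Corrected query:
SELECT MAX(amount) FROM transactions WHERE amount < (SELECT MAX(amount) FROM transactions)

Result:
MAX(amount)
-----------
3731       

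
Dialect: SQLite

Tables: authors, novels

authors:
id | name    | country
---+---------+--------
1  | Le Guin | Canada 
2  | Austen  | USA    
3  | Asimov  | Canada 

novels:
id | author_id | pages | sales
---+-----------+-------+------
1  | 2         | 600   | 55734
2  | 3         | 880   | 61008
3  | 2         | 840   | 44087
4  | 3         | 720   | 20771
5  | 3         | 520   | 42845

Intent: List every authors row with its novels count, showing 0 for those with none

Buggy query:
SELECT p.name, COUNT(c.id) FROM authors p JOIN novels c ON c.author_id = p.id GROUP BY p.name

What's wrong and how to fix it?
Bug: INNER JOIN drops authors rows that have no matching novels rows

Fix: Use LEFT JOIN so parents without children still appear (COUNT(c.id) gives 0)

Corrected query:
SELECT p.name, COUNT(c.id) FROM authors p LEFT JOIN novels c ON c.author_id = p.id GROUP BY p.name

Result:
name    | COUNT(c.id)
--------+------------
Asimov  | 3          
Austen  | 2          
Le Guin | 0          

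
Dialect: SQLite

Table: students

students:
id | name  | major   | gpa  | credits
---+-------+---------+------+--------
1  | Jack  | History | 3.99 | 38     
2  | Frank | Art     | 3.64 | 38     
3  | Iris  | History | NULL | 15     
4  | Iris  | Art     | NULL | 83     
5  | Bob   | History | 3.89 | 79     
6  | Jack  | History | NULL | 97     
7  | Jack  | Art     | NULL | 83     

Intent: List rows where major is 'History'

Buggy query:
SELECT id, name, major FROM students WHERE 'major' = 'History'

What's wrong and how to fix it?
Bug: 'major' in single quotes is a string literal, not the column; the comparison is literal-vs-literal and never true

Fix: Remove the quotes around the column name (or use double quotes for an identifier)

Corrected query:
SELECT id, name, major FROM students WHERE major = 'History'

Result:
id | name | major  
---+------+--------
1  | Jack | History
3  | Iris | History
5  | Bob  | History
6  | Jack | History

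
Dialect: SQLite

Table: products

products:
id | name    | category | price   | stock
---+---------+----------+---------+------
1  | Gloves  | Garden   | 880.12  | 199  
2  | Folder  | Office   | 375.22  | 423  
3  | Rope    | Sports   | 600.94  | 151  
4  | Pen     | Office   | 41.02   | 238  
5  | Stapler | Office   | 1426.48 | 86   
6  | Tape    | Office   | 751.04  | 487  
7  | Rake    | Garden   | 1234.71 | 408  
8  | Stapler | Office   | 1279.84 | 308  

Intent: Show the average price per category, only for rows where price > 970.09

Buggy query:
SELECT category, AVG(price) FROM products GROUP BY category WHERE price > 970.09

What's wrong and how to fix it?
Bug: WHERE cannot follow GROUP BY

Fix: Move the WHERE clause before GROUP BY

Corrected query:
SELECT category, AVG(price) FROM products WHERE price > 970.09 GROUP BY category

Result:
category | AVG(price)
---------+-----------
Garden   | 1234.71   
Office   | 1353.16   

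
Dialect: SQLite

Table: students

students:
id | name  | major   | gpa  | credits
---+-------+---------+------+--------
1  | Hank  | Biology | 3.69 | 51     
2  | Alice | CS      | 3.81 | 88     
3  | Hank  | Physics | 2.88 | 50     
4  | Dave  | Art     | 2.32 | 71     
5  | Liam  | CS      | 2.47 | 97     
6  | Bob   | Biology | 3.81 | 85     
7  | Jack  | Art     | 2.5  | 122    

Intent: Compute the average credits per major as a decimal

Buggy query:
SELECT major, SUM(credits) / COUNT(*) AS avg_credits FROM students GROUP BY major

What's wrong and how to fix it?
Bug: Both operands are integers, so '/' performs integer division and truncates

Fix: Multiply by 1.0 (or CAST to REAL) to force floating-point division

Corrected query:
SELECT major, SUM(credits) * 1.0 / COUNT(*) AS avg_credits FROM students GROUP BY major

Result:
major   | avg_credits
--------+------------
Art     | 96.5       
Biology | 68         
CS      | 92.5       
Physics | 50         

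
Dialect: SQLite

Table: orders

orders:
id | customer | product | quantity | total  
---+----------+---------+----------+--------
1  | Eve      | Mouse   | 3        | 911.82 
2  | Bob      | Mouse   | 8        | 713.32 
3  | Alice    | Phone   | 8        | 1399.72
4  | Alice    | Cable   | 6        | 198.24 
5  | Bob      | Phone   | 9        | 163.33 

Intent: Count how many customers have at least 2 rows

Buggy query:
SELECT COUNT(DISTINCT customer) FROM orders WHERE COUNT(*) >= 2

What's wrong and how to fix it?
Bug: COUNT(*) cannot appear in WHERE; the per-group count doesn't exist yet

Fix: Use a subquery that GROUPs and filters with HAVING, then count its rows

Corrected query:
SELECT COUNT(*) FROM (SELECT customer FROM orders GROUP BY customer HAVING COUNT(*) >= 2)

Result:
COUNT(*)
--------
2       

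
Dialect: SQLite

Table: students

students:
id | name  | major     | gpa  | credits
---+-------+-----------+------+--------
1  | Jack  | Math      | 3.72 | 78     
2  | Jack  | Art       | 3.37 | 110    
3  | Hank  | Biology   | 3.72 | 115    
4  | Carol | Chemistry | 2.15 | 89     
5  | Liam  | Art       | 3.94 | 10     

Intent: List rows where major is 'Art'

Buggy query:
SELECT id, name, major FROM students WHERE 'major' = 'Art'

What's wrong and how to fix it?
Bug: 'major' in single quotes is a string literal, not the column; the comparison is literal-vs-literal and never true

Fix: Remove the quotes around the column name (or use double quotes for an identifier)

Corrected query:
SELECT id, name, major FROM students WHERE major = 'Art'

Result:
id | name | major
---+------+------
2  | Jack | Art  
5  | Liam | Art  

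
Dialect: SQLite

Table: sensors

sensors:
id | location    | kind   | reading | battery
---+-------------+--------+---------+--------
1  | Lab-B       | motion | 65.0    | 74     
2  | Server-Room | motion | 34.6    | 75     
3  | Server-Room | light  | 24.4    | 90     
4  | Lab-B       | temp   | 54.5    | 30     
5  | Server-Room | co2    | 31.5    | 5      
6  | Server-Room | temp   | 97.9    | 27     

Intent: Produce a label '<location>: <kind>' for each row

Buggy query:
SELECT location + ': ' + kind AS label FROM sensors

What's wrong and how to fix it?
Bug: '+' is numeric addition; on text columns SQLite converts them to 0 instead of concatenating

Fix: Replace + with || to concatenate text

Corrected query:
SELECT location || ': ' || kind AS label FROM sensors

Result:
label              
-------------------
Lab-B: motion      
Server-Room: motion
Server-Room: light 
Lab-B: temp        
Server-Room: co2   
Server-Room: temp  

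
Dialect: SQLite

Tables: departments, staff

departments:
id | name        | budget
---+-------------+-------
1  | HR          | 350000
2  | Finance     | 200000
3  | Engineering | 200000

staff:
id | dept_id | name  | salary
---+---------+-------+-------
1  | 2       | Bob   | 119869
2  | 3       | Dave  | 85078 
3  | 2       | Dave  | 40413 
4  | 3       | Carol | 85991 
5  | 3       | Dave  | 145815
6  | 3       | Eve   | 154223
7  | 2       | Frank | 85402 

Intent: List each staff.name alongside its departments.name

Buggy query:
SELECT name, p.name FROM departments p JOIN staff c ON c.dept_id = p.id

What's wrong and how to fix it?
Bug: Both tables have a 'name' column; the unqualified reference is ambiguous

Fix: Qualify the column with its table alias (c.name)

Corrected query:
SELECT c.name, p.name FROM departments p JOIN staff c ON c.dept_id = p.id

Result:
name  | name       
------+------------
Bob   | Finance    
Dave  | Engineering
Dave  | Finance    
Carol | Engineering
Dave  | Engineering
Eve   | Engineering
Frank | Finance    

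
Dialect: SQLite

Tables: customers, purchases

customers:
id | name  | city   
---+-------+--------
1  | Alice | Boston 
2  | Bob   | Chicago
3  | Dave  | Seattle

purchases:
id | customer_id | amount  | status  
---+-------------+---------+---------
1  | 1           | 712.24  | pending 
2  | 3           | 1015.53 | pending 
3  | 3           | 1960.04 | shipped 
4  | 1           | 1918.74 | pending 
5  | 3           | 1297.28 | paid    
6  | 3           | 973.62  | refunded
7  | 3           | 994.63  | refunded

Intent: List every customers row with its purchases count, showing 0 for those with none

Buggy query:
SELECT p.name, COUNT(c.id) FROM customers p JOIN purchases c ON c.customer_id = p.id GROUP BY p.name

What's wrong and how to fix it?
Bug: INNER JOIN drops customers rows that have no matching purchases rows

Fix: Switch to LEFT JOIN to retain unmatched parent rows

Corrected query:
SELECT p.name, COUNT(c.id) FROM customers p LEFT JOIN purchases c ON c.customer_id = p.id GROUP BY p.name

Result:
name  | COUNT(c.id)
------+------------
Alice | 2          
Bob   | 0          
Dave  | 5          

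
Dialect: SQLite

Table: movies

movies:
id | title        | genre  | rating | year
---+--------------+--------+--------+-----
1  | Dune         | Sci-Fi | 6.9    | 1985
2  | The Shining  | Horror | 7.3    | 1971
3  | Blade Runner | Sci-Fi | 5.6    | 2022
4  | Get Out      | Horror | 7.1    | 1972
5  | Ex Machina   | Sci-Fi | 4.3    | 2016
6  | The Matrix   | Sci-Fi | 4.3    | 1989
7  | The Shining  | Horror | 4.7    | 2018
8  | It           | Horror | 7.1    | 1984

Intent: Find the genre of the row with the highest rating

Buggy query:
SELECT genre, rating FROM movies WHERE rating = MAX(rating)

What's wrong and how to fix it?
Bug: MAX(rating) is an aggregate and cannot be used directly in WHERE

Fix: Use a subquery: WHERE rating = (SELECT MAX(rating) FROM movies)

Corrected query:
SELECT genre, rating FROM movies WHERE rating = (SELECT MAX(rating) FROM movies)

Result:
genre  | rating
-------+-------
Horror | 7.3   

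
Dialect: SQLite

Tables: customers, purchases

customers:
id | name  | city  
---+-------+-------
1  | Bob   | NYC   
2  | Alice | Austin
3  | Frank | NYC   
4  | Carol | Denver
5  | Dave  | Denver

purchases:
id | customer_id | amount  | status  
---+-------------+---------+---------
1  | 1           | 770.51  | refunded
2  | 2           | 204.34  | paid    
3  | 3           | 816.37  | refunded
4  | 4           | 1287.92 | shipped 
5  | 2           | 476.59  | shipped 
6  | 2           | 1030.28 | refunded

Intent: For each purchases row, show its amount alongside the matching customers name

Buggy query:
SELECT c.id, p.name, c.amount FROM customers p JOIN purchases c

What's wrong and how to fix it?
Bug: JOIN with no ON clause produces a cartesian product; every purchases row pairs with every customers row

Fix: Specify the join condition linking the foreign key to the parent id

Corrected query:
SELECT c.id, p.name, c.amount FROM customers p JOIN purchases c ON c.customer_id = p.id

Result:
id | name  | amount 
---+-------+--------
1  | Bob   | 770.51 
2  | Alice | 204.34 
3  | Frank | 816.37 
4  | Carol | 1287.92
5  | Alice | 476.59 
6  | Alice | 1030.28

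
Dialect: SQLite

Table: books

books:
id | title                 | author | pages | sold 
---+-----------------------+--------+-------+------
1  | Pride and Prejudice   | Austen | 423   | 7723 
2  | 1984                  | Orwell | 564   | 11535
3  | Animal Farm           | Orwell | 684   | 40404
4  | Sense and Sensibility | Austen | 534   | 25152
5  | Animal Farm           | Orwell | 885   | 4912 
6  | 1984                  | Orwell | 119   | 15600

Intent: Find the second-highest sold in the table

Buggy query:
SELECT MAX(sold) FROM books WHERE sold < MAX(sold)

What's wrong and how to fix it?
Bug: The inner MAX is an aggregate inside WHERE, which is not allowed

Fix: Put the inner MAX in a scalar subquery

Corrected query:
SELECT MAX(sold) FROM books WHERE sold < (SELECT MAX(sold) FROM books)

Result:
MAX(sold)
---------
25152    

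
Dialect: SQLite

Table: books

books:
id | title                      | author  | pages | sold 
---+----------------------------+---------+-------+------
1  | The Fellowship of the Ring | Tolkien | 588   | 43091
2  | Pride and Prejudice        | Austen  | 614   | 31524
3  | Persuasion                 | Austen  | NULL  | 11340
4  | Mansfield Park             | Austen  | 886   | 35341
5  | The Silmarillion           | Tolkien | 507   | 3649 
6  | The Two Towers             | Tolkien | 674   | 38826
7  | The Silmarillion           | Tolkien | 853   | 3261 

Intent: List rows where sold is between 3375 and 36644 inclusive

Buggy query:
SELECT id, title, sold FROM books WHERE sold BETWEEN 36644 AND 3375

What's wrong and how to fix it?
Bug: BETWEEN expects the lower bound first; with 36644 AND 3375 the range is empty

Fix: Write BETWEEN 3375 AND 36644

Corrected query:
SELECT id, title, sold FROM books WHERE sold BETWEEN 3375 AND 36644

Result:
id | title               | sold 
---+---------------------+------
2  | Pride and Prejudice | 31524
3  | Persuasion          | 11340
4  | Mansfield Park      | 35341
5  | The Silmarillion    | 3649 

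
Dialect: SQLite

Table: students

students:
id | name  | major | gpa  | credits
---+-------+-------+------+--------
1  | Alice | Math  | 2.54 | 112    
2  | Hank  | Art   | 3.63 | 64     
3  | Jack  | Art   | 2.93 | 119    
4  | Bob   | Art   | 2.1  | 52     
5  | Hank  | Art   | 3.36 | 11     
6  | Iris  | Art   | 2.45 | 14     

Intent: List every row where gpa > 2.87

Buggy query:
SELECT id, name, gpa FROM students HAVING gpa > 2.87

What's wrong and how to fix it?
Bug: HAVING filters the output of aggregation, but this query has no GROUP BY and no aggregate functions, so SQLite rejects it (HAVING clause on a non-aggregate query); the condition here is per row

Fix: Use WHERE for row-level filtering

Corrected query:
SELECT id, name, gpa FROM students WHERE gpa > 2.87

Result:
id | name | gpa 
---+------+-----
2  | Hank | 3.63
3  | Jack | 2.93
5  | Hank | 3.36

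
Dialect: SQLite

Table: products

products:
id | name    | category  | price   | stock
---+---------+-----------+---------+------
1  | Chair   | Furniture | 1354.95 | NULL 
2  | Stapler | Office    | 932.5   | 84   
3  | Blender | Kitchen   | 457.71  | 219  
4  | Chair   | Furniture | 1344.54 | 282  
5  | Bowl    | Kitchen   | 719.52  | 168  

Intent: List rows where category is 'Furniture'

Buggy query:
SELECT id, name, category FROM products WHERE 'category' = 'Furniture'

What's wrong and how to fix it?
Bug: Single quotes denote string literals in SQL; the column name is being compared as a constant string

Fix: Reference the column as category without single quotes

Corrected query:
SELECT id, name, category FROM products WHERE category = 'Furniture'

Result:
id | name  | category 
---+-------+----------
1  | Chair | Furniture
4  | Chair | Furniture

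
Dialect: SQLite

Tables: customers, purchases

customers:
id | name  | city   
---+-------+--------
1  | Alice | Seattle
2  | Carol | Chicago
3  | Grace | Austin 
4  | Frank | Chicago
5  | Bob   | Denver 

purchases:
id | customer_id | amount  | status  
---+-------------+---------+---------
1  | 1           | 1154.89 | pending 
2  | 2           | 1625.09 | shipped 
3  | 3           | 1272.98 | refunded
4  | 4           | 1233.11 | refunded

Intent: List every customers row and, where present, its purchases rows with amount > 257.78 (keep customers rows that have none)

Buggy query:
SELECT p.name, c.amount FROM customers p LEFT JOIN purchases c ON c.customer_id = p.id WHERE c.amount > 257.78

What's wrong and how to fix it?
Bug: Filtering c.amount in WHERE discards the NULL rows produced by LEFT JOIN, turning it into an inner join

Fix: Move the right-table condition into the ON clause so unmatched parents are kept

Corrected query:
SELECT p.name, c.amount FROM customers p LEFT JOIN purchases c ON c.customer_id = p.id AND c.amount > 257.78

Result:
name  | amount 
------+--------
Alice | 1154.89
Carol | 1625.09
Grace | 1272.98
Frank | 1233.11
Bob   | NULL   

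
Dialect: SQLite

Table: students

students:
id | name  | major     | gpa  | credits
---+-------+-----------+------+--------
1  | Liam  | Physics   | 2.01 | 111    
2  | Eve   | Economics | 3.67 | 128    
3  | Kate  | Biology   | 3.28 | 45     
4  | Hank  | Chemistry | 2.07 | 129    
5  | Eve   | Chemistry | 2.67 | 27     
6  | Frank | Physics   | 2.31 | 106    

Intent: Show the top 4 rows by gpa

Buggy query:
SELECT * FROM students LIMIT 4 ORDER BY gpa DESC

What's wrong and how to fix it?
Bug: LIMIT must come after ORDER BY

Fix: Swap the clauses: ORDER BY first, then LIMIT

Corrected query:
SELECT * FROM students ORDER BY gpa DESC LIMIT 4

Result:
id | name  | major     | gpa  | credits
---+-------+-----------+------+--------
2  | Eve   | Economics | 3.67 | 128    
3  | Kate  | Biology   | 3.28 | 45     
5  | Eve   | Chemistry | 2.67 | 27     
6  | Frank | Physics   | 2.31 | 106    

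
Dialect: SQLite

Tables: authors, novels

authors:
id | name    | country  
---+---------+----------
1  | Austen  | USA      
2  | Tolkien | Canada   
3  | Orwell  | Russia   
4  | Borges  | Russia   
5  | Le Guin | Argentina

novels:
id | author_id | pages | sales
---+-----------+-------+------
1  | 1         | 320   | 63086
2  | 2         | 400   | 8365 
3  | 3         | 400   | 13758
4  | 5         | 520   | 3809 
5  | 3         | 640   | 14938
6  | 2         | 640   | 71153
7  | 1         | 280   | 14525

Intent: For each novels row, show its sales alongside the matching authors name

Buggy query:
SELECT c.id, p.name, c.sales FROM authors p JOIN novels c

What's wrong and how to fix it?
Bug: Missing join condition: each novels row is matched to all authors rows instead of just its own

Fix: Add ON c.author_id = p.id to the JOIN

Corrected query:
SELECT c.id, p.name, c.sales FROM authors p JOIN novels c ON c.author_id = p.id

Result:
id | name    | sales
---+---------+------
1  | Austen  | 63086
2  | Tolkien | 8365 
3  | Orwell  | 13758
4  | Le Guin | 3809 
5  | Orwell  | 14938
6  | Tolkien | 71153
7  | Austen  | 14525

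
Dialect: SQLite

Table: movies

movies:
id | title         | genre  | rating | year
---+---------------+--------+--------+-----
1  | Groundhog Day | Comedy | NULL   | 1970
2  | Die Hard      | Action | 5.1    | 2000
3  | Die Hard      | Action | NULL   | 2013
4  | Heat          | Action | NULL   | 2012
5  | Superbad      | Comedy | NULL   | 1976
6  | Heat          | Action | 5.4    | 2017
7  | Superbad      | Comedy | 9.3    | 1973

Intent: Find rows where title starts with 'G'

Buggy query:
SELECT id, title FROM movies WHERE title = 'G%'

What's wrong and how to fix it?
Bug: Wildcards only work with LIKE; '=' treats '%' as a literal character

Fix: Replace '=' with LIKE so 'G%' is treated as a pattern

Corrected query:
SELECT id, title FROM movies WHERE title LIKE 'G%'

Result:
id | title        
---+--------------
1  | Groundhog Day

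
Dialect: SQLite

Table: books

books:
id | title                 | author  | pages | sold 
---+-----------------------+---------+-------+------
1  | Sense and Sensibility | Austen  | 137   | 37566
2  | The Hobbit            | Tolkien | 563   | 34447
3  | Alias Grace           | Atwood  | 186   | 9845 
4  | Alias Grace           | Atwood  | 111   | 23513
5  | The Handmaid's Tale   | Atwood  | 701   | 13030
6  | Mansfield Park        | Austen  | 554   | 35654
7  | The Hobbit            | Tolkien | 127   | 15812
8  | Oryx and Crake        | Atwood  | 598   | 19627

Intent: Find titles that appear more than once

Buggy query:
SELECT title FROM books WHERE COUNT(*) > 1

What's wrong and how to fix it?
Bug: COUNT(*) is an aggregate and cannot be used in WHERE

Fix: Group first, then use HAVING for the count condition

Corrected query:
SELECT title FROM books GROUP BY title HAVING COUNT(*) > 1

Result:
title      
-----------
Alias Grace
The Hobbit 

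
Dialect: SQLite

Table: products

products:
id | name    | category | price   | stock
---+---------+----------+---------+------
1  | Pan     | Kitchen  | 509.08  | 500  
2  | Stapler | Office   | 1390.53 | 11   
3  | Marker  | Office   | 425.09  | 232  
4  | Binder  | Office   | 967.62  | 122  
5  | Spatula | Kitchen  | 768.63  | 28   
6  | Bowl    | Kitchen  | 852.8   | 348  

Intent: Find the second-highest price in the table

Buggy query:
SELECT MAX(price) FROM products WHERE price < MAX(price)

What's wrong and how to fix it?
Bug: The inner MAX is an aggregate inside WHERE, which is not allowed

Fix: Put the inner MAX in a scalar subquery

Corrected query:
SELECT MAX(price) FROM products WHERE price < (SELECT MAX(price) FROM products)

Result:
MAX(price)
----------
967.62    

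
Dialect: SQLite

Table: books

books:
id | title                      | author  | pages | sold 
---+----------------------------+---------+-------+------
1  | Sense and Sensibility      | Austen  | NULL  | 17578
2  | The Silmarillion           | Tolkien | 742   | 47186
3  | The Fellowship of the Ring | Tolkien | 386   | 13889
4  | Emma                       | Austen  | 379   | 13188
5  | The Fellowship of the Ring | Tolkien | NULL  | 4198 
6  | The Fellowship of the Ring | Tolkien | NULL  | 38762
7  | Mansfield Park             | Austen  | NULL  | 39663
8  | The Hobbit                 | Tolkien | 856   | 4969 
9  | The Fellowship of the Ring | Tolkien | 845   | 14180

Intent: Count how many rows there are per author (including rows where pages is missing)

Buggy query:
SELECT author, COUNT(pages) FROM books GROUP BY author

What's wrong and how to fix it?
Bug: COUNT(column) counts non-NULL values only; rows with NULL pages aren't counted

Fix: Replace COUNT(pages) with COUNT(*)

Corrected query:
SELECT author, COUNT(*) FROM books GROUP BY author

Result:
author  | COUNT(*)
--------+---------
Austen  | 3       
Tolkien | 6       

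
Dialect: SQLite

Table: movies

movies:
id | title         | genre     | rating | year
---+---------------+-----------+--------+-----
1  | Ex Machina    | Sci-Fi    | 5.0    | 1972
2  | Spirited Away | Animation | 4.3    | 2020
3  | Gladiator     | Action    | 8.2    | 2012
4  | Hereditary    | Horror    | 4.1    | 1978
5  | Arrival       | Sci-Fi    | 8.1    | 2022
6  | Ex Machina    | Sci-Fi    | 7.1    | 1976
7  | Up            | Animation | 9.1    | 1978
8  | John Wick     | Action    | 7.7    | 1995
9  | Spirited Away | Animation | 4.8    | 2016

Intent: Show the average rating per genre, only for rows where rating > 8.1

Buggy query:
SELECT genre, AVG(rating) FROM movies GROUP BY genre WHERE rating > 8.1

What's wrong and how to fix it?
Bug: WHERE cannot follow GROUP BY

Fix: Move the WHERE clause before GROUP BY

Corrected query:
SELECT genre, AVG(rating) FROM movies WHERE rating > 8.1 GROUP BY genre

Result:
genre     | AVG(rating)
----------+------------
Action    | 8.2        
Animation | 9.1        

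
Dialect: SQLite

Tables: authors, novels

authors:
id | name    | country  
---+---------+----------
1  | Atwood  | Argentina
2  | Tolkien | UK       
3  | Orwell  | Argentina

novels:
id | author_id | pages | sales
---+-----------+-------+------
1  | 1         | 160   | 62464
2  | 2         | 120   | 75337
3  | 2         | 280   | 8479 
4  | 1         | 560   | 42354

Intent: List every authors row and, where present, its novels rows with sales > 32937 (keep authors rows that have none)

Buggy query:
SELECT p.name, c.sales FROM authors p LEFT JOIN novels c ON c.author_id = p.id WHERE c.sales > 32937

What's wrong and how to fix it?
Bug: Filtering c.sales in WHERE discards the NULL rows produced by LEFT JOIN, turning it into an inner join

Fix: Put 'c.sales > 32937' in the JOIN's ON clause instead of WHERE

Corrected query:
SELECT p.name, c.sales FROM authors p LEFT JOIN novels c ON c.author_id = p.id AND c.sales > 32937

Result:
name    | sales
--------+------
Atwood  | 42354
Atwood  | 62464
Tolkien | 75337
Orwell  | NULL 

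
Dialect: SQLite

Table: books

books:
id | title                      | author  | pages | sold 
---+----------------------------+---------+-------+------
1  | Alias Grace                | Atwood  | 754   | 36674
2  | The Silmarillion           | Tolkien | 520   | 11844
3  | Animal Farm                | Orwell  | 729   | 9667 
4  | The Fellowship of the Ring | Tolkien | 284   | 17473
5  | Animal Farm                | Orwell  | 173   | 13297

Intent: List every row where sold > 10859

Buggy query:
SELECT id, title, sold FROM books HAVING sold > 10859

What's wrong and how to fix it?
Bug: HAVING filters the output of aggregation, but this query has no GROUP BY and no aggregate functions, so SQLite rejects it (HAVING clause on a non-aggregate query); the condition here is per row

Fix: Use WHERE for row-level filtering

Corrected query:
SELECT id, title, sold FROM books WHERE sold > 10859

Result:
id | title                      | sold 
---+----------------------------+------
1  | Alias Grace                | 36674
2  | The Silmarillion           | 11844
4  | The Fellowship of the Ring | 17473
5  | Animal Farm                | 13297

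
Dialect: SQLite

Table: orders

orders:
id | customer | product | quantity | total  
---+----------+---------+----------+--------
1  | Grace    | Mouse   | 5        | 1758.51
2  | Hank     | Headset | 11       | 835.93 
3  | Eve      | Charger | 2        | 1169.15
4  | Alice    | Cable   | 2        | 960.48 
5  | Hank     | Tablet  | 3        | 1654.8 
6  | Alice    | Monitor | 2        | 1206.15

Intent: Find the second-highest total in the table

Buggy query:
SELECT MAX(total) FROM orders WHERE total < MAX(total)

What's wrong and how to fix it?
Bug: MAX(total) on the right of the comparison is an aggregate-in-WHERE error

Fix: Compute the overall MAX in a subquery, then take MAX of rows below it

Corrected query:
SELECT MAX(total) FROM orders WHERE total < (SELECT MAX(total) FROM orders)

Result:
MAX(total)
----------
1654.8    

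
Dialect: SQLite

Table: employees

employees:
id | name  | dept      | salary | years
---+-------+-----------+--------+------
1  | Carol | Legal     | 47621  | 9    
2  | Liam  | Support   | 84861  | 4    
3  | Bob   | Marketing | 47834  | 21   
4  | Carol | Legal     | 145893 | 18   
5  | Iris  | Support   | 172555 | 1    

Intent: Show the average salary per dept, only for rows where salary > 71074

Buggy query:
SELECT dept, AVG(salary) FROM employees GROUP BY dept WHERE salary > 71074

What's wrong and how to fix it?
Bug: WHERE cannot follow GROUP BY

Fix: Move the WHERE clause before GROUP BY

Corrected query:
SELECT dept, AVG(salary) FROM employees WHERE salary > 71074 GROUP BY dept

Result:
dept    | AVG(salary)
--------+------------
Legal   | 145893     
Support | 128708     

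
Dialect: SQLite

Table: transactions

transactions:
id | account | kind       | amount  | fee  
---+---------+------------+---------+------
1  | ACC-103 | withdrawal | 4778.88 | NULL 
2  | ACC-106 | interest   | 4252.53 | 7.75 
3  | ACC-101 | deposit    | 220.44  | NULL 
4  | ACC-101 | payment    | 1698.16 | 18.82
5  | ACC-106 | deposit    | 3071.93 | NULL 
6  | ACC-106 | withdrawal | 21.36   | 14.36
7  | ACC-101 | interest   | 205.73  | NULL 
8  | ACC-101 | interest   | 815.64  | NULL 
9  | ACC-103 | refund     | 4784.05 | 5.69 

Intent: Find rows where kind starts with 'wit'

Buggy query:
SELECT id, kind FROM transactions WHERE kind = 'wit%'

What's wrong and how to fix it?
Bug: '=' compares the literal string including the % character; pattern matching needs LIKE

Fix: Replace '=' with LIKE so 'wit%' is treated as a pattern

Corrected query:
SELECT id, kind FROM transactions WHERE kind LIKE 'wit%'

Result:
id | kind      
---+-----------
1  | withdrawal
6  | withdrawal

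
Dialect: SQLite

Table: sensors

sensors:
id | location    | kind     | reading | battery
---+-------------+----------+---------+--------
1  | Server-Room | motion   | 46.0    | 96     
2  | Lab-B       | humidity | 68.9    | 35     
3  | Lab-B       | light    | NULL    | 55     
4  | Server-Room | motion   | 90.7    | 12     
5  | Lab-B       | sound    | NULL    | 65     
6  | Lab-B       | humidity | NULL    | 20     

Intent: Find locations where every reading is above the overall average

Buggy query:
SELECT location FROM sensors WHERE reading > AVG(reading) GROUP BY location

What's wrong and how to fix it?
Bug: AVG() is an aggregate; it can't sit directly in WHERE

Fix: Use a subquery for AVG and a HAVING MIN(...) filter so the condition holds for every row in the group

Corrected query:
SELECT location FROM sensors GROUP BY location HAVING MIN(reading) > (SELECT AVG(reading) FROM sensors)

Result:
location
--------
Lab-B   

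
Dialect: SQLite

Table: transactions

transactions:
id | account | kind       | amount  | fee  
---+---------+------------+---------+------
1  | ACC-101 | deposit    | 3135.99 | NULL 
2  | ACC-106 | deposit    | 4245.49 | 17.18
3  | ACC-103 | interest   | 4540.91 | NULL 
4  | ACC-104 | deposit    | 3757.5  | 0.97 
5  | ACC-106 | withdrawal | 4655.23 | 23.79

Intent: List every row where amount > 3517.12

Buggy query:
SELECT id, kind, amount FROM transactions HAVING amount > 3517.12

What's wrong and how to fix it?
Bug: HAVING filters the output of aggregation, but this query has no GROUP BY and no aggregate functions, so SQLite rejects it (HAVING clause on a non-aggregate query); the condition here is per row

Fix: Use WHERE for row-level filtering

Corrected query:
SELECT id, kind, amount FROM transactions WHERE amount > 3517.12

Result:
id | kind       | amount 
---+------------+--------
2  | deposit    | 4245.49
3  | interest   | 4540.91
4  | deposit    | 3757.5 
5  | withdrawal | 4655.23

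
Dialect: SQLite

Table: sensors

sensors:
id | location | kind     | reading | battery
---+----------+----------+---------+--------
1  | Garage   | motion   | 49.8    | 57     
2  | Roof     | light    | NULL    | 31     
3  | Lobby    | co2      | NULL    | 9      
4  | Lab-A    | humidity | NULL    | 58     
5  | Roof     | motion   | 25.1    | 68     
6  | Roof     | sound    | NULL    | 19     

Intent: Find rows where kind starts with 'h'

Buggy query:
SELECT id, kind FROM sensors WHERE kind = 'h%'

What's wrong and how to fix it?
Bug: Wildcards only work with LIKE; '=' treats '%' as a literal character

Fix: Use LIKE for wildcard pattern matching

Corrected query:
SELECT id, kind FROM sensors WHERE kind LIKE 'h%'

Result:
id | kind    
---+---------
4  | humidity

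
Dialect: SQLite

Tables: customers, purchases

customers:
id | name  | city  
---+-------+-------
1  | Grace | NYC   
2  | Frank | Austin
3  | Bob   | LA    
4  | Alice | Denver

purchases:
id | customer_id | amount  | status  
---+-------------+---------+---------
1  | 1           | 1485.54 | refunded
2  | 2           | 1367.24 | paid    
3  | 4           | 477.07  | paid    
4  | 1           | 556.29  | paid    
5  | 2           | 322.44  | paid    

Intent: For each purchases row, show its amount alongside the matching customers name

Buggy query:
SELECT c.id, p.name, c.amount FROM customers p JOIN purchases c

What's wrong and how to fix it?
Bug: JOIN with no ON clause produces a cartesian product; every purchases row pairs with every customers row

Fix: Specify the join condition linking the foreign key to the parent id

Corrected query:
SELECT c.id, p.name, c.amount FROM customers p JOIN purchases c ON c.customer_id = p.id

Result:
id | name  | amount 
---+-------+--------
1  | Grace | 1485.54
2  | Frank | 1367.24
3  | Alice | 477.07 
4  | Grace | 556.29 
5  | Frank | 322.44 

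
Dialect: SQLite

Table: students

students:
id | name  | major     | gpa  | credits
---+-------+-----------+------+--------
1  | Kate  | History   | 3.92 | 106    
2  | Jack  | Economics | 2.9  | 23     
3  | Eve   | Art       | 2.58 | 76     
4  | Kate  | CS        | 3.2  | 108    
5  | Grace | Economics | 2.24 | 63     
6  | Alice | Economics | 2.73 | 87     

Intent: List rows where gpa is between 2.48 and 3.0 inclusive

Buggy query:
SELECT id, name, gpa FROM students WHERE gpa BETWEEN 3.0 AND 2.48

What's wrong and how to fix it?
Bug: The bounds are reversed; BETWEEN a AND b requires a <= b to match anything

Fix: Swap the bounds so the smaller value comes first

Corrected query:
SELECT id, name, gpa FROM students WHERE gpa BETWEEN 2.48 AND 3.0

Result:
id | name  | gpa 
---+-------+-----
2  | Jack  | 2.9 
3  | Eve   | 2.58
6  | Alice | 2.73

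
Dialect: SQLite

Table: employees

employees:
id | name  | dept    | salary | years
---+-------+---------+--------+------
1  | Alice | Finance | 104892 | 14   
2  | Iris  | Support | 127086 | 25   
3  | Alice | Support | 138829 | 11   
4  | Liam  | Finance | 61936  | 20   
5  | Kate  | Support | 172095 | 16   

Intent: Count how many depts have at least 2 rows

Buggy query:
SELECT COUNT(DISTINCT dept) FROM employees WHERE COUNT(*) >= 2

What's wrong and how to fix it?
Bug: WHERE filters individual rows, not groups, so a group-level COUNT is invalid there

Fix: Group first with HAVING COUNT(*) >= 2, then COUNT the resulting groups

Corrected query:
SELECT COUNT(*) FROM (SELECT dept FROM employees GROUP BY dept HAVING COUNT(*) >= 2)

Result:
COUNT(*)
--------
2       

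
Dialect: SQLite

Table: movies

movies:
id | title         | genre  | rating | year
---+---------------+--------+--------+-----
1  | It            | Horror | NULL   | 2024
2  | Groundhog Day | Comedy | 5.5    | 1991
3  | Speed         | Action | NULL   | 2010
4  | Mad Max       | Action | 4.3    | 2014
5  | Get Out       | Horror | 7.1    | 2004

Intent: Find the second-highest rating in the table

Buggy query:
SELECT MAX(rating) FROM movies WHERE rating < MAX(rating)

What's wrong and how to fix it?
Bug: MAX(rating) on the right of the comparison is an aggregate-in-WHERE error

Fix: Compute the overall MAX in a subquery, then take MAX of rows below it

Corrected query:
SELECT MAX(rating) FROM movies WHERE rating < (SELECT MAX(rating) FROM movies)

Result:
MAX(rating)
-----------
5.5        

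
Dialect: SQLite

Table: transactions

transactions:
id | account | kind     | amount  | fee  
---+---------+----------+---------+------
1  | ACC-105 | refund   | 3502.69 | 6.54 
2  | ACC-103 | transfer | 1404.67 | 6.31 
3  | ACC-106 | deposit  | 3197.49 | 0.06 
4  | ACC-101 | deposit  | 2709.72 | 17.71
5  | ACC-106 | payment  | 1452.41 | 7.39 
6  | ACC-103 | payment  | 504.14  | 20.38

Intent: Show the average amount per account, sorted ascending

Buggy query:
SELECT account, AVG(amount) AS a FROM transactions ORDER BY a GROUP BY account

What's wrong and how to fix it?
Bug: GROUP BY must precede ORDER BY

Fix: Move ORDER BY to the end, after GROUP BY

Corrected query:
SELECT account, AVG(amount) AS a FROM transactions GROUP BY account ORDER BY a

Result:
account | a      
--------+--------
ACC-103 | 954.405
ACC-106 | 2324.95
ACC-101 | 2709.72
ACC-105 | 3502.69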